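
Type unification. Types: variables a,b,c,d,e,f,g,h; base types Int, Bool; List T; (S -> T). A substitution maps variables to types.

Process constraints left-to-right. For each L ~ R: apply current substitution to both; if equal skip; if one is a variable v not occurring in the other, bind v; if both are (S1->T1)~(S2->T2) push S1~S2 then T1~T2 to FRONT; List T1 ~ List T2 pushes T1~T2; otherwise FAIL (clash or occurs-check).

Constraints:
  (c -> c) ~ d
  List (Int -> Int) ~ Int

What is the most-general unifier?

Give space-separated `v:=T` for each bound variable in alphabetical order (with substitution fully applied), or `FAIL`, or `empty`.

Answer: FAIL

Derivation:
step 1: unify (c -> c) ~ d  [subst: {-} | 1 pending]
  bind d := (c -> c)
step 2: unify List (Int -> Int) ~ Int  [subst: {d:=(c -> c)} | 0 pending]
  clash: List (Int -> Int) vs Int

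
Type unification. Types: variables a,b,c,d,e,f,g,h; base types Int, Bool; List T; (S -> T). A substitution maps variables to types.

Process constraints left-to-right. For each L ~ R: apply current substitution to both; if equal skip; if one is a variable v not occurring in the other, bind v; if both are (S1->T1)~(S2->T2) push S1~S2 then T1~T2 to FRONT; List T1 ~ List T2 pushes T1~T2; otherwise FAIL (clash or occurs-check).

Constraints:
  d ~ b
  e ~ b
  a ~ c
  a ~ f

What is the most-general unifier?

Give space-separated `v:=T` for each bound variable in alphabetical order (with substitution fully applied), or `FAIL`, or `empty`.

Answer: a:=f c:=f d:=b e:=b

Derivation:
step 1: unify d ~ b  [subst: {-} | 3 pending]
  bind d := b
step 2: unify e ~ b  [subst: {d:=b} | 2 pending]
  bind e := b
step 3: unify a ~ c  [subst: {d:=b, e:=b} | 1 pending]
  bind a := c
step 4: unify c ~ f  [subst: {d:=b, e:=b, a:=c} | 0 pending]
  bind c := f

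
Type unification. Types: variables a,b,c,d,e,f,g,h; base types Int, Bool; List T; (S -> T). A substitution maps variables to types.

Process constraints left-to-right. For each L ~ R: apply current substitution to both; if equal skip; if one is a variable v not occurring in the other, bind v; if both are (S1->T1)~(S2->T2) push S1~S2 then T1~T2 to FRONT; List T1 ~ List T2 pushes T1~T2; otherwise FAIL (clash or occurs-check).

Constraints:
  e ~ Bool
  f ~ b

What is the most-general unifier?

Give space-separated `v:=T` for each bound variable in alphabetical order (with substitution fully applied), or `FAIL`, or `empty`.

step 1: unify e ~ Bool  [subst: {-} | 1 pending]
  bind e := Bool
step 2: unify f ~ b  [subst: {e:=Bool} | 0 pending]
  bind f := b

Answer: e:=Bool f:=b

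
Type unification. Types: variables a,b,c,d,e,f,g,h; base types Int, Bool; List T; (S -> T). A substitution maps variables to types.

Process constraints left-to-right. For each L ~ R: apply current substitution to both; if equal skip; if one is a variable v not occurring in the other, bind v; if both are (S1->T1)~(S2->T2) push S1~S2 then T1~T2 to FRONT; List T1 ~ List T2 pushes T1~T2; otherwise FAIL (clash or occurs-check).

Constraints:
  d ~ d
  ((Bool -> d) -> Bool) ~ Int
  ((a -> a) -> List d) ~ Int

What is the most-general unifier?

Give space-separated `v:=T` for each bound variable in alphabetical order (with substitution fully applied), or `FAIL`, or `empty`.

Answer: FAIL

Derivation:
step 1: unify d ~ d  [subst: {-} | 2 pending]
  -> identical, skip
step 2: unify ((Bool -> d) -> Bool) ~ Int  [subst: {-} | 1 pending]
  clash: ((Bool -> d) -> Bool) vs Int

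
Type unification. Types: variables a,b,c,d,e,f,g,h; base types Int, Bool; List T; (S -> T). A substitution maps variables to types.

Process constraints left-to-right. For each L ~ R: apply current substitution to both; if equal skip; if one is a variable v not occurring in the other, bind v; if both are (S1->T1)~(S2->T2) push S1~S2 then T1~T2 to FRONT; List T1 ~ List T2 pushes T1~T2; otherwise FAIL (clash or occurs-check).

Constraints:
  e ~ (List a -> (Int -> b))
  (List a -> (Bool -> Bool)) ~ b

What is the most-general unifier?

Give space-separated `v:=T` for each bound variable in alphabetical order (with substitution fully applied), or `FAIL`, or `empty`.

Answer: b:=(List a -> (Bool -> Bool)) e:=(List a -> (Int -> (List a -> (Bool -> Bool))))

Derivation:
step 1: unify e ~ (List a -> (Int -> b))  [subst: {-} | 1 pending]
  bind e := (List a -> (Int -> b))
step 2: unify (List a -> (Bool -> Bool)) ~ b  [subst: {e:=(List a -> (Int -> b))} | 0 pending]
  bind b := (List a -> (Bool -> Bool))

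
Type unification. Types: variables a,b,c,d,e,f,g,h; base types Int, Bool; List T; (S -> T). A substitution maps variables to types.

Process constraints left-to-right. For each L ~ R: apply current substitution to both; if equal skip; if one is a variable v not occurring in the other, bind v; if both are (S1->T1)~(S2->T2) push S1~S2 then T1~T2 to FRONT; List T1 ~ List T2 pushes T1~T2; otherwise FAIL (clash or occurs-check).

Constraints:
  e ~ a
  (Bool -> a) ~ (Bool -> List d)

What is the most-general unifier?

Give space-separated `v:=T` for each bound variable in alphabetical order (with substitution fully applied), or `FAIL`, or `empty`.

step 1: unify e ~ a  [subst: {-} | 1 pending]
  bind e := a
step 2: unify (Bool -> a) ~ (Bool -> List d)  [subst: {e:=a} | 0 pending]
  -> decompose arrow: push Bool~Bool, a~List d
step 3: unify Bool ~ Bool  [subst: {e:=a} | 1 pending]
  -> identical, skip
step 4: unify a ~ List d  [subst: {e:=a} | 0 pending]
  bind a := List d

Answer: a:=List d e:=List d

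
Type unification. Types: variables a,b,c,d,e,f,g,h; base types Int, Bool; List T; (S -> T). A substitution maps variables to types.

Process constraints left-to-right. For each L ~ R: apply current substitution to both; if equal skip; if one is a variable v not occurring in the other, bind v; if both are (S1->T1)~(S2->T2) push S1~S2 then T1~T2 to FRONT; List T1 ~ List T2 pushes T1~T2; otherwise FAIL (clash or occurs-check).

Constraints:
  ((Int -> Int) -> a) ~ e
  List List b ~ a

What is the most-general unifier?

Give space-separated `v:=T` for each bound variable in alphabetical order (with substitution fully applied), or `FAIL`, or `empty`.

step 1: unify ((Int -> Int) -> a) ~ e  [subst: {-} | 1 pending]
  bind e := ((Int -> Int) -> a)
step 2: unify List List b ~ a  [subst: {e:=((Int -> Int) -> a)} | 0 pending]
  bind a := List List b

Answer: a:=List List b e:=((Int -> Int) -> List List b)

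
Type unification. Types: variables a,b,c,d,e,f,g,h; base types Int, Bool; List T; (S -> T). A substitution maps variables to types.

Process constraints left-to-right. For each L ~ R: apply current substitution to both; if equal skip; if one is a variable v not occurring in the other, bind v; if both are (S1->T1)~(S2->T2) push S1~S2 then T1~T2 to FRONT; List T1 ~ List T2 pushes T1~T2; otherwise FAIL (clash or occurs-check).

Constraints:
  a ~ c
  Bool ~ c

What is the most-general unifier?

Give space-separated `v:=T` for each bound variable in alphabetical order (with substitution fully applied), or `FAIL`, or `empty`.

step 1: unify a ~ c  [subst: {-} | 1 pending]
  bind a := c
step 2: unify Bool ~ c  [subst: {a:=c} | 0 pending]
  bind c := Bool

Answer: a:=Bool c:=Bool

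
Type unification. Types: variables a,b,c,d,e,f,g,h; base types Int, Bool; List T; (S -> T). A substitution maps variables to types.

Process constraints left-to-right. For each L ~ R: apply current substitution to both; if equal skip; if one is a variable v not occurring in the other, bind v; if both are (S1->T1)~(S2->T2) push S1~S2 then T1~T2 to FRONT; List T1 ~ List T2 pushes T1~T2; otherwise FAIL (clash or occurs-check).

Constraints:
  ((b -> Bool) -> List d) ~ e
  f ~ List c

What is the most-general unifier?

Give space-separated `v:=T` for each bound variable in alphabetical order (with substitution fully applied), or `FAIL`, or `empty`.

step 1: unify ((b -> Bool) -> List d) ~ e  [subst: {-} | 1 pending]
  bind e := ((b -> Bool) -> List d)
step 2: unify f ~ List c  [subst: {e:=((b -> Bool) -> List d)} | 0 pending]
  bind f := List c

Answer: e:=((b -> Bool) -> List d) f:=List c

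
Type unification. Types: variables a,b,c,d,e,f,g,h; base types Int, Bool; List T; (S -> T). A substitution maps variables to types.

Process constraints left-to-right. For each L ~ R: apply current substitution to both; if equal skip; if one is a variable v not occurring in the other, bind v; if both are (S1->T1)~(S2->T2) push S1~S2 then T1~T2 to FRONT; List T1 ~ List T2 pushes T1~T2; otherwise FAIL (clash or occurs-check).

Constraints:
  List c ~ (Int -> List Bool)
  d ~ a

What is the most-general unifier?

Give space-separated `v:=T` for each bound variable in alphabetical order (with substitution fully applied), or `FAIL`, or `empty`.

step 1: unify List c ~ (Int -> List Bool)  [subst: {-} | 1 pending]
  clash: List c vs (Int -> List Bool)

Answer: FAIL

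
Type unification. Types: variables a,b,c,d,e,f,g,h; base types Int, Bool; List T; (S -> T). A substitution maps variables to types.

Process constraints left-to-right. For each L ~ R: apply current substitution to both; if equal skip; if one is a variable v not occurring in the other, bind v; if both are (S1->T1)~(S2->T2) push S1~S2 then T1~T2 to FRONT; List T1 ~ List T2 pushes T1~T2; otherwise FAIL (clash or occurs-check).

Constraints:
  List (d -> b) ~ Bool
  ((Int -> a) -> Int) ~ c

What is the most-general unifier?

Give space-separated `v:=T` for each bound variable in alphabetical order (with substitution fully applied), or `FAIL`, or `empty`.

step 1: unify List (d -> b) ~ Bool  [subst: {-} | 1 pending]
  clash: List (d -> b) vs Bool

Answer: FAIL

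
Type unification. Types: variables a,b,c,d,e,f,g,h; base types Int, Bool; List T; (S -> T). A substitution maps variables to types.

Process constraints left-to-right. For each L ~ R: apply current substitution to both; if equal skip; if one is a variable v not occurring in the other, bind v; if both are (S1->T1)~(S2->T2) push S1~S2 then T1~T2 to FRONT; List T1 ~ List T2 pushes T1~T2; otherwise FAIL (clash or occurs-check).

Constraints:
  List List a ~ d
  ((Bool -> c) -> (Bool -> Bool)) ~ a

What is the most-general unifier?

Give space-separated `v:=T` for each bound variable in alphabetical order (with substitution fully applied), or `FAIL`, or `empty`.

Answer: a:=((Bool -> c) -> (Bool -> Bool)) d:=List List ((Bool -> c) -> (Bool -> Bool))

Derivation:
step 1: unify List List a ~ d  [subst: {-} | 1 pending]
  bind d := List List a
step 2: unify ((Bool -> c) -> (Bool -> Bool)) ~ a  [subst: {d:=List List a} | 0 pending]
  bind a := ((Bool -> c) -> (Bool -> Bool))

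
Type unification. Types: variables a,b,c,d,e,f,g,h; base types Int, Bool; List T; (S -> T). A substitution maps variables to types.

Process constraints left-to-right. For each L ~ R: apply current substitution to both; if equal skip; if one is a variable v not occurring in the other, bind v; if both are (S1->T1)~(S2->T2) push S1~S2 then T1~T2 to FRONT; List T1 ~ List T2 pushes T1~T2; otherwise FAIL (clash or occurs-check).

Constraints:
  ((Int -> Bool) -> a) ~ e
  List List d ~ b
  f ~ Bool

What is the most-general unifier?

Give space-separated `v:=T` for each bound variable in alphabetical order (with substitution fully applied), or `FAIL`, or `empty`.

Answer: b:=List List d e:=((Int -> Bool) -> a) f:=Bool

Derivation:
step 1: unify ((Int -> Bool) -> a) ~ e  [subst: {-} | 2 pending]
  bind e := ((Int -> Bool) -> a)
step 2: unify List List d ~ b  [subst: {e:=((Int -> Bool) -> a)} | 1 pending]
  bind b := List List d
step 3: unify f ~ Bool  [subst: {e:=((Int -> Bool) -> a), b:=List List d} | 0 pending]
  bind f := Bool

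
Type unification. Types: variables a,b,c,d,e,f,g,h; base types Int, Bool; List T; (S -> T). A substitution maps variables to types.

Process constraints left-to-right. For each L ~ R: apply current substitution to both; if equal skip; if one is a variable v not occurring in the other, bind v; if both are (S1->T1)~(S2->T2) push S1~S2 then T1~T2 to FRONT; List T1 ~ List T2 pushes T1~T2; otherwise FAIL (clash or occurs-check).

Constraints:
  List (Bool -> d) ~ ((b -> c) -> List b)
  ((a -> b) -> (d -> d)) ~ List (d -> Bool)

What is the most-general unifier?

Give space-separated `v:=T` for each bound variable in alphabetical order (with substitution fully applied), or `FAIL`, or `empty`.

Answer: FAIL

Derivation:
step 1: unify List (Bool -> d) ~ ((b -> c) -> List b)  [subst: {-} | 1 pending]
  clash: List (Bool -> d) vs ((b -> c) -> List b)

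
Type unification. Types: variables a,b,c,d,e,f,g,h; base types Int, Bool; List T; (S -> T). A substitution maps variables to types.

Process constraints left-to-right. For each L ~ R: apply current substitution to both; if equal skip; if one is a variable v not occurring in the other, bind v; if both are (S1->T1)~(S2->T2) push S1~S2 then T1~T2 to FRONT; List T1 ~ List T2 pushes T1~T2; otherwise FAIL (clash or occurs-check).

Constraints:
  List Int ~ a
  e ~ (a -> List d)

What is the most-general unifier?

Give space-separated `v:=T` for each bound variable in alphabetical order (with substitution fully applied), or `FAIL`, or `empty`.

step 1: unify List Int ~ a  [subst: {-} | 1 pending]
  bind a := List Int
step 2: unify e ~ (List Int -> List d)  [subst: {a:=List Int} | 0 pending]
  bind e := (List Int -> List d)

Answer: a:=List Int e:=(List Int -> List d)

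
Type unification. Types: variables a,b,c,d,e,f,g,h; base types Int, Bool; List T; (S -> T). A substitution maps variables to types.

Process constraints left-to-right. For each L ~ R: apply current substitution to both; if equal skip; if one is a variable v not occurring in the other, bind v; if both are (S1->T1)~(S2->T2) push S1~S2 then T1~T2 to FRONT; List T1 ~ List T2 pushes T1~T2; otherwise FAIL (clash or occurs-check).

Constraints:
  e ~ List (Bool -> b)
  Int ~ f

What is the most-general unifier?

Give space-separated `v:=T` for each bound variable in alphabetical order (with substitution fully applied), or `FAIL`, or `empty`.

step 1: unify e ~ List (Bool -> b)  [subst: {-} | 1 pending]
  bind e := List (Bool -> b)
step 2: unify Int ~ f  [subst: {e:=List (Bool -> b)} | 0 pending]
  bind f := Int

Answer: e:=List (Bool -> b) f:=Int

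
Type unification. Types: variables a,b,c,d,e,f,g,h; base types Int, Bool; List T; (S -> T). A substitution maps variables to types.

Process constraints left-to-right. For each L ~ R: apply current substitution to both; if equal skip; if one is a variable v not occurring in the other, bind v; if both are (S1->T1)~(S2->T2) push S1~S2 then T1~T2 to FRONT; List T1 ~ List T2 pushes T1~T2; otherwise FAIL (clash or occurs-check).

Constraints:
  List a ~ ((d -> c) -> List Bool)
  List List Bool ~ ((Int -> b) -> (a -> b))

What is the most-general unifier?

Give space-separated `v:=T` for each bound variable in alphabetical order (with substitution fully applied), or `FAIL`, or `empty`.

step 1: unify List a ~ ((d -> c) -> List Bool)  [subst: {-} | 1 pending]
  clash: List a vs ((d -> c) -> List Bool)

Answer: FAIL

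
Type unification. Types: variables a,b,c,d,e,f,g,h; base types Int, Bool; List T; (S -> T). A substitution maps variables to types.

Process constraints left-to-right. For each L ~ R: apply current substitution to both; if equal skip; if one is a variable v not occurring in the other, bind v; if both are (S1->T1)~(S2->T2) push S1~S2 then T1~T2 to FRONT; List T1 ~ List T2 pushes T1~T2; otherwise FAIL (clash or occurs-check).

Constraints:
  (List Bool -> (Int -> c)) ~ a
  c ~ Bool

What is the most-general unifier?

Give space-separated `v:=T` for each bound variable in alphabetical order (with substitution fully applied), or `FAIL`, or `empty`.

Answer: a:=(List Bool -> (Int -> Bool)) c:=Bool

Derivation:
step 1: unify (List Bool -> (Int -> c)) ~ a  [subst: {-} | 1 pending]
  bind a := (List Bool -> (Int -> c))
step 2: unify c ~ Bool  [subst: {a:=(List Bool -> (Int -> c))} | 0 pending]
  bind c := Bool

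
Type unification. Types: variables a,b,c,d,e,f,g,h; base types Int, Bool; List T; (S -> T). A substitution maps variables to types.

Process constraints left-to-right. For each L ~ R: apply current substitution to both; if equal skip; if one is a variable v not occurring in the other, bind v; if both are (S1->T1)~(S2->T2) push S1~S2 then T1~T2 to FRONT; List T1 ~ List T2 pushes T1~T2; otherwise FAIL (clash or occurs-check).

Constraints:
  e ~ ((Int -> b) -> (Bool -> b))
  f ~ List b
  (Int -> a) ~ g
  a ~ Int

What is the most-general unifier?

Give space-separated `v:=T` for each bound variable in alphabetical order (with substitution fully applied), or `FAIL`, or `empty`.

Answer: a:=Int e:=((Int -> b) -> (Bool -> b)) f:=List b g:=(Int -> Int)

Derivation:
step 1: unify e ~ ((Int -> b) -> (Bool -> b))  [subst: {-} | 3 pending]
  bind e := ((Int -> b) -> (Bool -> b))
step 2: unify f ~ List b  [subst: {e:=((Int -> b) -> (Bool -> b))} | 2 pending]
  bind f := List b
step 3: unify (Int -> a) ~ g  [subst: {e:=((Int -> b) -> (Bool -> b)), f:=List b} | 1 pending]
  bind g := (Int -> a)
step 4: unify a ~ Int  [subst: {e:=((Int -> b) -> (Bool -> b)), f:=List b, g:=(Int -> a)} | 0 pending]
  bind a := Int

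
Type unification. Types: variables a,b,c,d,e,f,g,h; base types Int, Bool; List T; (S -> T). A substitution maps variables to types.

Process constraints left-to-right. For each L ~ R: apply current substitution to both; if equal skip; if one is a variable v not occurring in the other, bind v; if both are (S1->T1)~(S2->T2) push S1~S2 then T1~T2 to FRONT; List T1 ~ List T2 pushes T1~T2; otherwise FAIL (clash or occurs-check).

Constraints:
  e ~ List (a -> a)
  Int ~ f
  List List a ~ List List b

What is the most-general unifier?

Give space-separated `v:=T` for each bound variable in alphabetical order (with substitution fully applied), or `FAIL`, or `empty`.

step 1: unify e ~ List (a -> a)  [subst: {-} | 2 pending]
  bind e := List (a -> a)
step 2: unify Int ~ f  [subst: {e:=List (a -> a)} | 1 pending]
  bind f := Int
step 3: unify List List a ~ List List b  [subst: {e:=List (a -> a), f:=Int} | 0 pending]
  -> decompose List: push List a~List b
step 4: unify List a ~ List b  [subst: {e:=List (a -> a), f:=Int} | 0 pending]
  -> decompose List: push a~b
step 5: unify a ~ b  [subst: {e:=List (a -> a), f:=Int} | 0 pending]
  bind a := b

Answer: a:=b e:=List (b -> b) f:=Int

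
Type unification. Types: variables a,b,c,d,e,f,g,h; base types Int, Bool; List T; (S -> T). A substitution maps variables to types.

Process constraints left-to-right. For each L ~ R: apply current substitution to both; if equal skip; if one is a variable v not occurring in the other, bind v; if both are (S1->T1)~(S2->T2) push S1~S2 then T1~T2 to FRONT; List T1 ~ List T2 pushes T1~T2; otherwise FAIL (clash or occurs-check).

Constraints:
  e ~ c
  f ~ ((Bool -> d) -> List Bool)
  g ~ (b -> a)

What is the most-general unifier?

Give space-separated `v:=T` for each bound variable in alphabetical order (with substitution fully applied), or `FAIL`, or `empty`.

Answer: e:=c f:=((Bool -> d) -> List Bool) g:=(b -> a)

Derivation:
step 1: unify e ~ c  [subst: {-} | 2 pending]
  bind e := c
step 2: unify f ~ ((Bool -> d) -> List Bool)  [subst: {e:=c} | 1 pending]
  bind f := ((Bool -> d) -> List Bool)
step 3: unify g ~ (b -> a)  [subst: {e:=c, f:=((Bool -> d) -> List Bool)} | 0 pending]
  bind g := (b -> a)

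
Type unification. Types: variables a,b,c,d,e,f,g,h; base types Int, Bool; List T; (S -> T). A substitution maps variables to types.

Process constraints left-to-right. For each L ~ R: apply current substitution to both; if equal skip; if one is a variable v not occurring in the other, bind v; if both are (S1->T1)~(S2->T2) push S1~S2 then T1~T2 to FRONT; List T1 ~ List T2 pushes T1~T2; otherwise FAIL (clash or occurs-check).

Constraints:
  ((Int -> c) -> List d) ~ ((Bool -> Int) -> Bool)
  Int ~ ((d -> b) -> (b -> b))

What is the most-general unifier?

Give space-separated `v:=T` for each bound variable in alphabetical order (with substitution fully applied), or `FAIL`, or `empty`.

Answer: FAIL

Derivation:
step 1: unify ((Int -> c) -> List d) ~ ((Bool -> Int) -> Bool)  [subst: {-} | 1 pending]
  -> decompose arrow: push (Int -> c)~(Bool -> Int), List d~Bool
step 2: unify (Int -> c) ~ (Bool -> Int)  [subst: {-} | 2 pending]
  -> decompose arrow: push Int~Bool, c~Int
step 3: unify Int ~ Bool  [subst: {-} | 3 pending]
  clash: Int vs Bool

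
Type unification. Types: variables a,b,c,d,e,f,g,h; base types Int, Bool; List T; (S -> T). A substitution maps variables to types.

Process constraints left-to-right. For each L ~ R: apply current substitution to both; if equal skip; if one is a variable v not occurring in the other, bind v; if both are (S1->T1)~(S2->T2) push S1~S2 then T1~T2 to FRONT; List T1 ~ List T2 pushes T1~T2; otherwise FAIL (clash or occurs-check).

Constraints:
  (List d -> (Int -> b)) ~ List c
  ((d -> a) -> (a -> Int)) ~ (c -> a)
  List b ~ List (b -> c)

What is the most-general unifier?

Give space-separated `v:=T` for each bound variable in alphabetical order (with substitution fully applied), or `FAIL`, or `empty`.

step 1: unify (List d -> (Int -> b)) ~ List c  [subst: {-} | 2 pending]
  clash: (List d -> (Int -> b)) vs List c

Answer: FAIL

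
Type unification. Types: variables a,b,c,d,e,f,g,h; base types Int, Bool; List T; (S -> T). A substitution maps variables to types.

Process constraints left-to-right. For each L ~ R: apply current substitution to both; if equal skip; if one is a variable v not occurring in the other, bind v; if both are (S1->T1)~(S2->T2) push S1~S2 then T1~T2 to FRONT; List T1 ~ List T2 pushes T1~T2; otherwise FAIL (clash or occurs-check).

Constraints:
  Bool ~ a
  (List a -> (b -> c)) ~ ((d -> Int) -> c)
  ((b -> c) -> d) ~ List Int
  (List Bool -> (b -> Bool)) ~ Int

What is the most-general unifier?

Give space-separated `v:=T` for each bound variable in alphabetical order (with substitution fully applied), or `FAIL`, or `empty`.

step 1: unify Bool ~ a  [subst: {-} | 3 pending]
  bind a := Bool
step 2: unify (List Bool -> (b -> c)) ~ ((d -> Int) -> c)  [subst: {a:=Bool} | 2 pending]
  -> decompose arrow: push List Bool~(d -> Int), (b -> c)~c
step 3: unify List Bool ~ (d -> Int)  [subst: {a:=Bool} | 3 pending]
  clash: List Bool vs (d -> Int)

Answer: FAIL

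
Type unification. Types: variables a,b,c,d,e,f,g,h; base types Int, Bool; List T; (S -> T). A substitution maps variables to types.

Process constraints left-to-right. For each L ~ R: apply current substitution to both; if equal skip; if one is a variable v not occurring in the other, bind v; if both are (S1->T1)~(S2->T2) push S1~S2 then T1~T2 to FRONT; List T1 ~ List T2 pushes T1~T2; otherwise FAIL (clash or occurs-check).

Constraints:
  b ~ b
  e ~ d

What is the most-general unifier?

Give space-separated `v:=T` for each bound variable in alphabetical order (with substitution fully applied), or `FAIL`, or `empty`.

Answer: e:=d

Derivation:
step 1: unify b ~ b  [subst: {-} | 1 pending]
  -> identical, skip
step 2: unify e ~ d  [subst: {-} | 0 pending]
  bind e := d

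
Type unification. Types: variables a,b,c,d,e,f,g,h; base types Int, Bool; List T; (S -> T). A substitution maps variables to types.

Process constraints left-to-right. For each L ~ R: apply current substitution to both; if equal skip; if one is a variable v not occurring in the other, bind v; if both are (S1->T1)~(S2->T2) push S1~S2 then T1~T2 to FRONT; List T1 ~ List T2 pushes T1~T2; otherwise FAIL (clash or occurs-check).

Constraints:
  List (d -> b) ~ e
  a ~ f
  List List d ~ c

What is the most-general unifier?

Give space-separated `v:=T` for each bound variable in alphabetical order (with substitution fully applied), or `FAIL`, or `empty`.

Answer: a:=f c:=List List d e:=List (d -> b)

Derivation:
step 1: unify List (d -> b) ~ e  [subst: {-} | 2 pending]
  bind e := List (d -> b)
step 2: unify a ~ f  [subst: {e:=List (d -> b)} | 1 pending]
  bind a := f
step 3: unify List List d ~ c  [subst: {e:=List (d -> b), a:=f} | 0 pending]
  bind c := List List d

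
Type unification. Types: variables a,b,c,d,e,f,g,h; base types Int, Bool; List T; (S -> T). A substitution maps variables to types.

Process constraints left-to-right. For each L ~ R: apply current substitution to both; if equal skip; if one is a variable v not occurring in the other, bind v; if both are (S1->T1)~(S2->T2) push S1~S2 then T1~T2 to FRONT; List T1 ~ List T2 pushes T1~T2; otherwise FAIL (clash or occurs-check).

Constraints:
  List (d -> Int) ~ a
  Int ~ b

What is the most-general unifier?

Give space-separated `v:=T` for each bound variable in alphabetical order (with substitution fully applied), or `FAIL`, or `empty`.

Answer: a:=List (d -> Int) b:=Int

Derivation:
step 1: unify List (d -> Int) ~ a  [subst: {-} | 1 pending]
  bind a := List (d -> Int)
step 2: unify Int ~ b  [subst: {a:=List (d -> Int)} | 0 pending]
  bind b := Int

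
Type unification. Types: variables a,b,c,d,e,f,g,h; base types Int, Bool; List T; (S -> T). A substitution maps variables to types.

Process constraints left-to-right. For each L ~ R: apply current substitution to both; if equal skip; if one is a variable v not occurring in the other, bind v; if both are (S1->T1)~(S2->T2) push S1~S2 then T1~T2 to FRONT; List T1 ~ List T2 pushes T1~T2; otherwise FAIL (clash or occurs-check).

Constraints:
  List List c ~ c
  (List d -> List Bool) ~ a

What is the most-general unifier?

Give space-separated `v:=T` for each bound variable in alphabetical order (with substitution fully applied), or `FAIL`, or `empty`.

step 1: unify List List c ~ c  [subst: {-} | 1 pending]
  occurs-check fail

Answer: FAIL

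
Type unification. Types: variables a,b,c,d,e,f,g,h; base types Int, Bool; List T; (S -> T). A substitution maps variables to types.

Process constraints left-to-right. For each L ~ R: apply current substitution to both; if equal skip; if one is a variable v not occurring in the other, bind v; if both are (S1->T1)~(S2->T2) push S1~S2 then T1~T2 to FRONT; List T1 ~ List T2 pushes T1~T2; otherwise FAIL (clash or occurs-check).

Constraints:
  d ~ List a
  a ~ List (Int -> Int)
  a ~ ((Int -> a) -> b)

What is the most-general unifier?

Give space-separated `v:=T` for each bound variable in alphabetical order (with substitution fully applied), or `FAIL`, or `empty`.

Answer: FAIL

Derivation:
step 1: unify d ~ List a  [subst: {-} | 2 pending]
  bind d := List a
step 2: unify a ~ List (Int -> Int)  [subst: {d:=List a} | 1 pending]
  bind a := List (Int -> Int)
step 3: unify List (Int -> Int) ~ ((Int -> List (Int -> Int)) -> b)  [subst: {d:=List a, a:=List (Int -> Int)} | 0 pending]
  clash: List (Int -> Int) vs ((Int -> List (Int -> Int)) -> b)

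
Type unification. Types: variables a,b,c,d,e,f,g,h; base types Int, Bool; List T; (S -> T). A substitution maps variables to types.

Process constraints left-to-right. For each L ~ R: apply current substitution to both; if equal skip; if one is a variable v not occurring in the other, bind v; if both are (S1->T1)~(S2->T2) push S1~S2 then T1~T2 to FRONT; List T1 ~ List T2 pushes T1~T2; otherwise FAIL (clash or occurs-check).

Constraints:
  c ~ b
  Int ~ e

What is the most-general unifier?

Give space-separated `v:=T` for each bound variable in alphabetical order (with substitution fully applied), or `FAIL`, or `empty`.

step 1: unify c ~ b  [subst: {-} | 1 pending]
  bind c := b
step 2: unify Int ~ e  [subst: {c:=b} | 0 pending]
  bind e := Int

Answer: c:=b e:=Int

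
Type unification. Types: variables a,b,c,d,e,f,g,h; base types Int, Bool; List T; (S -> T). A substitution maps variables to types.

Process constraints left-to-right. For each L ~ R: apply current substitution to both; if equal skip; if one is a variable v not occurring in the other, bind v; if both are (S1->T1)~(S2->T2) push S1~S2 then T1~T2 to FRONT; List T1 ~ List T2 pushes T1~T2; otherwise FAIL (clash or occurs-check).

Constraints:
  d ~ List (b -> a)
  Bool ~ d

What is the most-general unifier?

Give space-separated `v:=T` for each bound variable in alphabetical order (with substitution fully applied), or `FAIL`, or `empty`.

step 1: unify d ~ List (b -> a)  [subst: {-} | 1 pending]
  bind d := List (b -> a)
step 2: unify Bool ~ List (b -> a)  [subst: {d:=List (b -> a)} | 0 pending]
  clash: Bool vs List (b -> a)

Answer: FAIL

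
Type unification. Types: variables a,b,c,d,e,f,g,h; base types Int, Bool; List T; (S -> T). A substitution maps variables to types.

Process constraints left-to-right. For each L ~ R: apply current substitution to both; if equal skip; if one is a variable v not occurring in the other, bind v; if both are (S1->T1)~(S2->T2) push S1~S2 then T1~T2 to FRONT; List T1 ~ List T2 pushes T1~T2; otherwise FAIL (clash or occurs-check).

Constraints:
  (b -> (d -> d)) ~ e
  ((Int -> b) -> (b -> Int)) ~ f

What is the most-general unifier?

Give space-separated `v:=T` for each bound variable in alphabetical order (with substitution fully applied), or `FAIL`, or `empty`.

Answer: e:=(b -> (d -> d)) f:=((Int -> b) -> (b -> Int))

Derivation:
step 1: unify (b -> (d -> d)) ~ e  [subst: {-} | 1 pending]
  bind e := (b -> (d -> d))
step 2: unify ((Int -> b) -> (b -> Int)) ~ f  [subst: {e:=(b -> (d -> d))} | 0 pending]
  bind f := ((Int -> b) -> (b -> Int))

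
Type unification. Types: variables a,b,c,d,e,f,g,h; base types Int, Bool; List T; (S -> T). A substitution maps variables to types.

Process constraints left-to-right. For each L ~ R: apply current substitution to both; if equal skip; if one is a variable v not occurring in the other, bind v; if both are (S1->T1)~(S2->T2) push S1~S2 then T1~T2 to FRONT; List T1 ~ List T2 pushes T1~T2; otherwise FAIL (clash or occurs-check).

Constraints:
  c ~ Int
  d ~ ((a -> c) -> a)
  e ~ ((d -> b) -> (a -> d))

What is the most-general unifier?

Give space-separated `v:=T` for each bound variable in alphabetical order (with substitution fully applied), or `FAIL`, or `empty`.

step 1: unify c ~ Int  [subst: {-} | 2 pending]
  bind c := Int
step 2: unify d ~ ((a -> Int) -> a)  [subst: {c:=Int} | 1 pending]
  bind d := ((a -> Int) -> a)
step 3: unify e ~ ((((a -> Int) -> a) -> b) -> (a -> ((a -> Int) -> a)))  [subst: {c:=Int, d:=((a -> Int) -> a)} | 0 pending]
  bind e := ((((a -> Int) -> a) -> b) -> (a -> ((a -> Int) -> a)))

Answer: c:=Int d:=((a -> Int) -> a) e:=((((a -> Int) -> a) -> b) -> (a -> ((a -> Int) -> a)))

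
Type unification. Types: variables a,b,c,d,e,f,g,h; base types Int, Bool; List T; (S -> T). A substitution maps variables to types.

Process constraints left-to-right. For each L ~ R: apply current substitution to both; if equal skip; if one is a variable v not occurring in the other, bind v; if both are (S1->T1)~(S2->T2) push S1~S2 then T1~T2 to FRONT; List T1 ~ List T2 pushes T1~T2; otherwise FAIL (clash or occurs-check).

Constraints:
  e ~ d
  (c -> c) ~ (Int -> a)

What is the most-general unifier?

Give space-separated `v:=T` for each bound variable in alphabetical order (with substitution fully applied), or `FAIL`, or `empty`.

step 1: unify e ~ d  [subst: {-} | 1 pending]
  bind e := d
step 2: unify (c -> c) ~ (Int -> a)  [subst: {e:=d} | 0 pending]
  -> decompose arrow: push c~Int, c~a
step 3: unify c ~ Int  [subst: {e:=d} | 1 pending]
  bind c := Int
step 4: unify Int ~ a  [subst: {e:=d, c:=Int} | 0 pending]
  bind a := Int

Answer: a:=Int c:=Int e:=d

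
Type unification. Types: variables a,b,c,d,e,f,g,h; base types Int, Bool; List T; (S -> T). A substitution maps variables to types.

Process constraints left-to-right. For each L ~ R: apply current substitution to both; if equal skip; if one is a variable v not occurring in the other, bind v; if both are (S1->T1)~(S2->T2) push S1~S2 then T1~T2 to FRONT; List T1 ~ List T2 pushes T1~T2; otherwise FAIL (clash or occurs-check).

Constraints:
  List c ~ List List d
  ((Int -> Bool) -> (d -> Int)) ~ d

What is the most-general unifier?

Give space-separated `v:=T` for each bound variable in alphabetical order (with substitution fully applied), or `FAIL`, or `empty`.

Answer: FAIL

Derivation:
step 1: unify List c ~ List List d  [subst: {-} | 1 pending]
  -> decompose List: push c~List d
step 2: unify c ~ List d  [subst: {-} | 1 pending]
  bind c := List d
step 3: unify ((Int -> Bool) -> (d -> Int)) ~ d  [subst: {c:=List d} | 0 pending]
  occurs-check fail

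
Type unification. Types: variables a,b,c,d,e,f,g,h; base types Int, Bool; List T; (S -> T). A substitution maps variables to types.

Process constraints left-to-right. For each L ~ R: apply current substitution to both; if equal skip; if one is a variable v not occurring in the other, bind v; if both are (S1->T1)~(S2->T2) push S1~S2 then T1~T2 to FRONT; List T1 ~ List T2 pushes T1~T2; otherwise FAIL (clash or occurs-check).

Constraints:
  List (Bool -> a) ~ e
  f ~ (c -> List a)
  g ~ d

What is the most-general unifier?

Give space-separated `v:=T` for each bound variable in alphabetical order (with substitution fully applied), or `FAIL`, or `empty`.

step 1: unify List (Bool -> a) ~ e  [subst: {-} | 2 pending]
  bind e := List (Bool -> a)
step 2: unify f ~ (c -> List a)  [subst: {e:=List (Bool -> a)} | 1 pending]
  bind f := (c -> List a)
step 3: unify g ~ d  [subst: {e:=List (Bool -> a), f:=(c -> List a)} | 0 pending]
  bind g := d

Answer: e:=List (Bool -> a) f:=(c -> List a) g:=d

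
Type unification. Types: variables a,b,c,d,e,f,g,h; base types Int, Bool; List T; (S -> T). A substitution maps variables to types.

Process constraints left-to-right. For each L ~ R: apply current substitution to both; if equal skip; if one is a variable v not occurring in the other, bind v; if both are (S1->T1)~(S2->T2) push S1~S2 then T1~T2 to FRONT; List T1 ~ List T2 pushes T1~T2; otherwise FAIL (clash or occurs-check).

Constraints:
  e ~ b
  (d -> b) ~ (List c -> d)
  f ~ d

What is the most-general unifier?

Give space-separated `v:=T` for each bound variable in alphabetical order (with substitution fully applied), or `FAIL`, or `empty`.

Answer: b:=List c d:=List c e:=List c f:=List c

Derivation:
step 1: unify e ~ b  [subst: {-} | 2 pending]
  bind e := b
step 2: unify (d -> b) ~ (List c -> d)  [subst: {e:=b} | 1 pending]
  -> decompose arrow: push d~List c, b~d
step 3: unify d ~ List c  [subst: {e:=b} | 2 pending]
  bind d := List c
step 4: unify b ~ List c  [subst: {e:=b, d:=List c} | 1 pending]
  bind b := List c
step 5: unify f ~ List c  [subst: {e:=b, d:=List c, b:=List c} | 0 pending]
  bind f := List c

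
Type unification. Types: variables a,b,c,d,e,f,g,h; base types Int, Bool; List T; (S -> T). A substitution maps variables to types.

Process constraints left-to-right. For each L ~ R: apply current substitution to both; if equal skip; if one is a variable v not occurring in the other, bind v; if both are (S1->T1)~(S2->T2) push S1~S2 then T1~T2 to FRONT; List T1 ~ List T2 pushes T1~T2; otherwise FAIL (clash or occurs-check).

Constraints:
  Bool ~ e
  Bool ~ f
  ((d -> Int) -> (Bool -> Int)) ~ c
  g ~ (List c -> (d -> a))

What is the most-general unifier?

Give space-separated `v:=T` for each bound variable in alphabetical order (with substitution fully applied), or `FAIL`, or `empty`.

step 1: unify Bool ~ e  [subst: {-} | 3 pending]
  bind e := Bool
step 2: unify Bool ~ f  [subst: {e:=Bool} | 2 pending]
  bind f := Bool
step 3: unify ((d -> Int) -> (Bool -> Int)) ~ c  [subst: {e:=Bool, f:=Bool} | 1 pending]
  bind c := ((d -> Int) -> (Bool -> Int))
step 4: unify g ~ (List ((d -> Int) -> (Bool -> Int)) -> (d -> a))  [subst: {e:=Bool, f:=Bool, c:=((d -> Int) -> (Bool -> Int))} | 0 pending]
  bind g := (List ((d -> Int) -> (Bool -> Int)) -> (d -> a))

Answer: c:=((d -> Int) -> (Bool -> Int)) e:=Bool f:=Bool g:=(List ((d -> Int) -> (Bool -> Int)) -> (d -> a))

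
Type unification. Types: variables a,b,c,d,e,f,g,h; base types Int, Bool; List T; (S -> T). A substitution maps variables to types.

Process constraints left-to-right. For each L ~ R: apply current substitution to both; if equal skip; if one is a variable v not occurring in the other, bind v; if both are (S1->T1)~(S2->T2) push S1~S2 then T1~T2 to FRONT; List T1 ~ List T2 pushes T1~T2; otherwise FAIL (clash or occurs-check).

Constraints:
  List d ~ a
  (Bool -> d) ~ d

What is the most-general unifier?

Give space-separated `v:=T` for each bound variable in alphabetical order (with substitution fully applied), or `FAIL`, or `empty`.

Answer: FAIL

Derivation:
step 1: unify List d ~ a  [subst: {-} | 1 pending]
  bind a := List d
step 2: unify (Bool -> d) ~ d  [subst: {a:=List d} | 0 pending]
  occurs-check fail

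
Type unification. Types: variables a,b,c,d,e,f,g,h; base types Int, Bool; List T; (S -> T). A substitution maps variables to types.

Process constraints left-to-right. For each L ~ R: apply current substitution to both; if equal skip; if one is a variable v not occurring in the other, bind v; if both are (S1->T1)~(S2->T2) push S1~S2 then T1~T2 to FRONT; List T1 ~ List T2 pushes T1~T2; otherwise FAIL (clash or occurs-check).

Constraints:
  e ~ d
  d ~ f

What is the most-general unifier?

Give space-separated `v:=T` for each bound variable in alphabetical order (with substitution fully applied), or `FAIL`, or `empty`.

step 1: unify e ~ d  [subst: {-} | 1 pending]
  bind e := d
step 2: unify d ~ f  [subst: {e:=d} | 0 pending]
  bind d := f

Answer: d:=f e:=f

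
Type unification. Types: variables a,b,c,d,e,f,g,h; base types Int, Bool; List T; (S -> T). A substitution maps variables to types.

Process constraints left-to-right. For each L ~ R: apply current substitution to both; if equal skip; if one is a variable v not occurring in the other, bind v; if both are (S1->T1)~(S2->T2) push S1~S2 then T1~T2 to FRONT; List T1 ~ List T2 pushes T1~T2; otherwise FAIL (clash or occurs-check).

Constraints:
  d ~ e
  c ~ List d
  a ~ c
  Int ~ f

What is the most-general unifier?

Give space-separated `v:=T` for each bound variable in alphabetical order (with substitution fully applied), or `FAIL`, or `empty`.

step 1: unify d ~ e  [subst: {-} | 3 pending]
  bind d := e
step 2: unify c ~ List e  [subst: {d:=e} | 2 pending]
  bind c := List e
step 3: unify a ~ List e  [subst: {d:=e, c:=List e} | 1 pending]
  bind a := List e
step 4: unify Int ~ f  [subst: {d:=e, c:=List e, a:=List e} | 0 pending]
  bind f := Int

Answer: a:=List e c:=List e d:=e f:=Int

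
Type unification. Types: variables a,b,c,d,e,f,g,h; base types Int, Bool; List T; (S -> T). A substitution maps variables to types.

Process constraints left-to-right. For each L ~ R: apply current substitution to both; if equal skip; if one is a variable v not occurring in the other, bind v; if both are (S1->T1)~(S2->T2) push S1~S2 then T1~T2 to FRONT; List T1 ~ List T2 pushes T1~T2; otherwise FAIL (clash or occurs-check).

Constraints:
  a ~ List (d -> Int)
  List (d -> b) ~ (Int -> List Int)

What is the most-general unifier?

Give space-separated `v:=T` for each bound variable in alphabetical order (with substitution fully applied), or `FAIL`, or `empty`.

Answer: FAIL

Derivation:
step 1: unify a ~ List (d -> Int)  [subst: {-} | 1 pending]
  bind a := List (d -> Int)
step 2: unify List (d -> b) ~ (Int -> List Int)  [subst: {a:=List (d -> Int)} | 0 pending]
  clash: List (d -> b) vs (Int -> List Int)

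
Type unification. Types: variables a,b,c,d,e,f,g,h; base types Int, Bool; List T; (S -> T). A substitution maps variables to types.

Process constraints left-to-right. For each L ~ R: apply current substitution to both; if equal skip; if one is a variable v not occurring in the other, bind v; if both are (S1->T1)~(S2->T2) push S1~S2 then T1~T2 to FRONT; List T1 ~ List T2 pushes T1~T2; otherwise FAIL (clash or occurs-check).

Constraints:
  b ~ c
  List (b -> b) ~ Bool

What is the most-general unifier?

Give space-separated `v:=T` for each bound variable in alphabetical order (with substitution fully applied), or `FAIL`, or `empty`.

Answer: FAIL

Derivation:
step 1: unify b ~ c  [subst: {-} | 1 pending]
  bind b := c
step 2: unify List (c -> c) ~ Bool  [subst: {b:=c} | 0 pending]
  clash: List (c -> c) vs Bool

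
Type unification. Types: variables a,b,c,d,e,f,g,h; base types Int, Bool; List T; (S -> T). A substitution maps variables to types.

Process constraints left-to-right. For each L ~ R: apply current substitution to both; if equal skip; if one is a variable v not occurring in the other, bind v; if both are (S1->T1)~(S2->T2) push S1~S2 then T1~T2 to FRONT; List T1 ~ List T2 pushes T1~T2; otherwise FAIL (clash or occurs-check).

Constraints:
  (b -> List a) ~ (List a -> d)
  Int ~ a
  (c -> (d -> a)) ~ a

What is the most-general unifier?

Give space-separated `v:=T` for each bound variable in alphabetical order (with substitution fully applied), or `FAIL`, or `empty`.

Answer: FAIL

Derivation:
step 1: unify (b -> List a) ~ (List a -> d)  [subst: {-} | 2 pending]
  -> decompose arrow: push b~List a, List a~d
step 2: unify b ~ List a  [subst: {-} | 3 pending]
  bind b := List a
step 3: unify List a ~ d  [subst: {b:=List a} | 2 pending]
  bind d := List a
step 4: unify Int ~ a  [subst: {b:=List a, d:=List a} | 1 pending]
  bind a := Int
step 5: unify (c -> (List Int -> Int)) ~ Int  [subst: {b:=List a, d:=List a, a:=Int} | 0 pending]
  clash: (c -> (List Int -> Int)) vs Int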